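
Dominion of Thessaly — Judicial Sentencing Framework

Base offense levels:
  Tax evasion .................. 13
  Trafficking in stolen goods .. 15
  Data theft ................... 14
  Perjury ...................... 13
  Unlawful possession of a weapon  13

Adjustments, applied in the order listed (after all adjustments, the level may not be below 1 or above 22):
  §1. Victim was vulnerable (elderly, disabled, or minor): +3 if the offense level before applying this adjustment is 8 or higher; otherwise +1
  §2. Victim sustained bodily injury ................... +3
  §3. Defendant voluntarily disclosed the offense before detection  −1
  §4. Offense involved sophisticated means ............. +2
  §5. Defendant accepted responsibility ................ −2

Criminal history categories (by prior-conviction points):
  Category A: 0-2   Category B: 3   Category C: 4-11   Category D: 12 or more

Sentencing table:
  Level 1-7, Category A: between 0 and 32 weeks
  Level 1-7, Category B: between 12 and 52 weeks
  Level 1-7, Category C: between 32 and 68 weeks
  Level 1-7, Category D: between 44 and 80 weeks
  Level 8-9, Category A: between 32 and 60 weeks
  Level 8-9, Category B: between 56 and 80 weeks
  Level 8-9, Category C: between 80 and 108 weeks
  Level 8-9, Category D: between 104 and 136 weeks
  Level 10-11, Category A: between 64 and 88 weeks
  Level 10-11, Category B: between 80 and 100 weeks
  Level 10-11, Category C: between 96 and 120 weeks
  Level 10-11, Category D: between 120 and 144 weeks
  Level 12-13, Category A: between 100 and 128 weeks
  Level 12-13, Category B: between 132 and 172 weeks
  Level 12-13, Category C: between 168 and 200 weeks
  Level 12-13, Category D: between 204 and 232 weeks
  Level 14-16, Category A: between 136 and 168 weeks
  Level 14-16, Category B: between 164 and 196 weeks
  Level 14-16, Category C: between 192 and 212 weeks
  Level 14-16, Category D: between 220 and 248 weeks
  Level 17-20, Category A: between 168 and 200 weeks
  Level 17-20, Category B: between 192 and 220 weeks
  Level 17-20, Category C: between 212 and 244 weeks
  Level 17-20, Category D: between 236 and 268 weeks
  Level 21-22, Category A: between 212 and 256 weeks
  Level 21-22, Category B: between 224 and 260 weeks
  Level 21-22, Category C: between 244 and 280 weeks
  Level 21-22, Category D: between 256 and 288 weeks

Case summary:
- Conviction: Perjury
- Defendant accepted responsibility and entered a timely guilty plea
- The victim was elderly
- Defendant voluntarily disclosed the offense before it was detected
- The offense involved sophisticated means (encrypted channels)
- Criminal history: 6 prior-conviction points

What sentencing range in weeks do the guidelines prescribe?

192-212 weeks

Base offense level for perjury: 13.
§1 applies (level before this adjustment is 13 ≥ 8, so +3): 13 + 3 = 16.
§2 does not apply.
§3 applies: 16 − 1 = 15.
§4 applies: 15 + 2 = 17.
§5 applies: 17 − 2 = 15.
Final offense level: 15.
Criminal history: 6 prior points → Category C (4-11).
Level 15 falls in the 14-16 band.
Grid: Level 14-16 × Category C = 192-212 weeks.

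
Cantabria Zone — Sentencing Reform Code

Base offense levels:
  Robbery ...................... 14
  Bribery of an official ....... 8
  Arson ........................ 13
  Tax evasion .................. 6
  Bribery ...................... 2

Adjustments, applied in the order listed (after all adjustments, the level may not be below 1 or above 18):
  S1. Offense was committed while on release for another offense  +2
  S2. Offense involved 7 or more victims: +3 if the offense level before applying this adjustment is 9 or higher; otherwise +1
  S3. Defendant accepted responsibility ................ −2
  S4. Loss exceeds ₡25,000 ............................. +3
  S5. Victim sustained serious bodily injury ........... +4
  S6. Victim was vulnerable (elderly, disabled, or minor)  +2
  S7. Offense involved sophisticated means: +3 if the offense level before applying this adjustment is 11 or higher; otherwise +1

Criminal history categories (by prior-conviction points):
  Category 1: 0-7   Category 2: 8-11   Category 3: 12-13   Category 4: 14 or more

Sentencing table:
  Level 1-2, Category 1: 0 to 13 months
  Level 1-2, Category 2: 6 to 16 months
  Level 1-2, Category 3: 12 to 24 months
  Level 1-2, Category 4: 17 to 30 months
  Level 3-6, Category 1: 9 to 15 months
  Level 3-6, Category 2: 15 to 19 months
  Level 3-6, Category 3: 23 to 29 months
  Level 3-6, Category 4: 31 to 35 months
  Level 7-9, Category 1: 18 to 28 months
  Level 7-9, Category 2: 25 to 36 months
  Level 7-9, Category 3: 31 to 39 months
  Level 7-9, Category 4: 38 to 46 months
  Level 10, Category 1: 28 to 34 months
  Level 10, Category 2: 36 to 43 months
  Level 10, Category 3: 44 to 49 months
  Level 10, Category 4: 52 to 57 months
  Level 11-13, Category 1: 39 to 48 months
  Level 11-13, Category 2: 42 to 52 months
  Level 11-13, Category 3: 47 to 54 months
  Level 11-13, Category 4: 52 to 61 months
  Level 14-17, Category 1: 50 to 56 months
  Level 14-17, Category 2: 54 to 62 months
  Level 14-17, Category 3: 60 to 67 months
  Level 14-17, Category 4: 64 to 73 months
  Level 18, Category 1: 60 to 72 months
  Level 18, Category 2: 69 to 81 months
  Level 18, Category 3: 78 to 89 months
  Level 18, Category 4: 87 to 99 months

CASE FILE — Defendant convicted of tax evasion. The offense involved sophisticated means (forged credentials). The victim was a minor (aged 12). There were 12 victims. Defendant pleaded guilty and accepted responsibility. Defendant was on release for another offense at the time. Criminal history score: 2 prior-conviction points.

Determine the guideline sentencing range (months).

28-34 months

Base offense level for tax evasion: 6.
S1 applies: 6 + 2 = 8.
S2 applies (level before this adjustment is 8 < 9, so +1): 8 + 1 = 9.
S3 applies: 9 − 2 = 7.
S4 does not apply.
S5 does not apply.
S6 applies: 7 + 2 = 9.
S7 applies (level before this adjustment is 9 < 11, so +1): 9 + 1 = 10.
Final offense level: 10.
Criminal history: 2 prior points → Category 1 (0-7).
Level 10 falls in the 10 band.
Grid: Level 10 × Category 1 = 28-34 months.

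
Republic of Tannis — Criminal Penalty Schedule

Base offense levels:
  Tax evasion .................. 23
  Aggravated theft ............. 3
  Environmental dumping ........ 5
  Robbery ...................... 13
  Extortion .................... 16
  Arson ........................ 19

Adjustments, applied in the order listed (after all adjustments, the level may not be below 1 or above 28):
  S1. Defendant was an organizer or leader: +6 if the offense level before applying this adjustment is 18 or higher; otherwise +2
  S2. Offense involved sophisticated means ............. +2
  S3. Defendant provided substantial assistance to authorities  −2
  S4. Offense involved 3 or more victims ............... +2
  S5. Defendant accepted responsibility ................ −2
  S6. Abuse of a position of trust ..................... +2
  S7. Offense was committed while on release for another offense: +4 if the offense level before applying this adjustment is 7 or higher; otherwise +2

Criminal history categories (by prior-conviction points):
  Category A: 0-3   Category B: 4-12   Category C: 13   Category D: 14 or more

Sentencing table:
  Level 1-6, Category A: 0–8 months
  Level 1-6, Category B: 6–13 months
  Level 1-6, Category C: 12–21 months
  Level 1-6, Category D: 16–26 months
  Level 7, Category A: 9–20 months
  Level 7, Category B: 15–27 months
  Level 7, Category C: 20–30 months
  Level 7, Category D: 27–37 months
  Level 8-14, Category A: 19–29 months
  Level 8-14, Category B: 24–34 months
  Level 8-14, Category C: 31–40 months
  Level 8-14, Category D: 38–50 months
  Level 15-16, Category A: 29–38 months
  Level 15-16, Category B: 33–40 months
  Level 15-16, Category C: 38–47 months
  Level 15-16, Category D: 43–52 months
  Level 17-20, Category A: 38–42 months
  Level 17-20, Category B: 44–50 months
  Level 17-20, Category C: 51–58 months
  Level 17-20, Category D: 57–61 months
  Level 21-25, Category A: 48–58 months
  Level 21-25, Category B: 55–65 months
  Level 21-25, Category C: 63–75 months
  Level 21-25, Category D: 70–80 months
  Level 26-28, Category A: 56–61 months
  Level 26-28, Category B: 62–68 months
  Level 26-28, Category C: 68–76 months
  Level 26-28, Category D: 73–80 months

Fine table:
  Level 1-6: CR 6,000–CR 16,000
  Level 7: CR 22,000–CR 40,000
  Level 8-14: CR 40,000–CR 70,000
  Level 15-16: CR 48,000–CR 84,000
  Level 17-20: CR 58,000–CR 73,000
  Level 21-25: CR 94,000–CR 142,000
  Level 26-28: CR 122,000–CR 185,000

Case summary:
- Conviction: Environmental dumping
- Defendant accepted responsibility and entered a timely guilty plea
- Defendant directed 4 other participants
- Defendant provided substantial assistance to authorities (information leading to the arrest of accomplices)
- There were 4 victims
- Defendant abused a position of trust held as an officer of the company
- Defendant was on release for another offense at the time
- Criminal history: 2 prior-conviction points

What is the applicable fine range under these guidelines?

Base offense level for environmental dumping: 5.
S1 applies (level before this adjustment is 5 < 18, so +2): 5 + 2 = 7.
S2 does not apply.
S3 applies: 7 − 2 = 5.
S4 applies: 5 + 2 = 7.
S5 applies: 7 − 2 = 5.
S6 applies: 5 + 2 = 7.
S7 applies (level before this adjustment is 7 ≥ 7, so +4): 7 + 4 = 11.
Final offense level: 11.
Level 11 falls in the 8-14 band.
Fine table: Level 8-14 → CR 40,000–CR 70,000.

CR 40,000–CR 70,000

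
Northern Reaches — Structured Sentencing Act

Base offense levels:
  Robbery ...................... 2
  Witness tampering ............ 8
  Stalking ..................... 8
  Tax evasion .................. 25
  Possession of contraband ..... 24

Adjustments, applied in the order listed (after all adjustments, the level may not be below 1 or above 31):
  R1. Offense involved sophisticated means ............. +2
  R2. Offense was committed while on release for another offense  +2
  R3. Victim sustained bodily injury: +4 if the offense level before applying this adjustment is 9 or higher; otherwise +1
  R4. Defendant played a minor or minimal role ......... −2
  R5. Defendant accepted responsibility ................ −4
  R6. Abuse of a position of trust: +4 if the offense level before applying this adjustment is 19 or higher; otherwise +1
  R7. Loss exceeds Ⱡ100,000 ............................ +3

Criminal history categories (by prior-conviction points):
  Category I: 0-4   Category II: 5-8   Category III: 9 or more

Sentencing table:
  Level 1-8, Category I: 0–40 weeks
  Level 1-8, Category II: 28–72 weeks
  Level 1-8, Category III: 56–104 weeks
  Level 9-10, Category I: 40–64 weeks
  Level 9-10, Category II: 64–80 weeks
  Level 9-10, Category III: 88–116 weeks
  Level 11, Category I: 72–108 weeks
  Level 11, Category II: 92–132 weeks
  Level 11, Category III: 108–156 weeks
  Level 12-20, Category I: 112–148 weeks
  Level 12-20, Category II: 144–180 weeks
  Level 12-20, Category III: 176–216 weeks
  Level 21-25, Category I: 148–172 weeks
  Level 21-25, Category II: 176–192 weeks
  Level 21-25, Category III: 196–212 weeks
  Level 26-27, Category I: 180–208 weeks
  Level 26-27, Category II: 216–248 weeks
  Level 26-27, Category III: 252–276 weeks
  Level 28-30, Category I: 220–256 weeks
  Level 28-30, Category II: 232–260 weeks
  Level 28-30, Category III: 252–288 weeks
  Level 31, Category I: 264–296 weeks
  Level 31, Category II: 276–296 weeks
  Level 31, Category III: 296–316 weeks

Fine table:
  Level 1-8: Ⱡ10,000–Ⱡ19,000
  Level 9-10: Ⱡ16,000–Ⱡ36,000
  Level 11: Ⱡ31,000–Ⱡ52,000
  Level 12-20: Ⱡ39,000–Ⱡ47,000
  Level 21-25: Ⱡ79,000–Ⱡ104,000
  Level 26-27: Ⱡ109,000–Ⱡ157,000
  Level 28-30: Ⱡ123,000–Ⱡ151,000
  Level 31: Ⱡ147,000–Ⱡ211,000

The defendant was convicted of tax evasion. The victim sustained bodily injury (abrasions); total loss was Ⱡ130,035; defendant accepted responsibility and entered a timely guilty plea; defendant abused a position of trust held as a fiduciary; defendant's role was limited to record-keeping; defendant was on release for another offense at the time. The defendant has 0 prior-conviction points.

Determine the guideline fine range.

Base offense level for tax evasion: 25.
R1 does not apply.
R2 applies: 25 + 2 = 27.
R3 applies (level before this adjustment is 27 ≥ 9, so +4): 27 + 4 = 31.
R4 applies: 31 − 2 = 29.
R5 applies: 29 − 4 = 25.
R6 applies (level before this adjustment is 25 ≥ 19, so +4): 25 + 4 = 29.
R7 applies: 29 + 3 = 32.
Level 32 exceeds the maximum of 31; capped at 31.
Final offense level: 31.
Level 31 falls in the 31 band.
Fine table: Level 31 → Ⱡ147,000–Ⱡ211,000.

Ⱡ147,000–Ⱡ211,000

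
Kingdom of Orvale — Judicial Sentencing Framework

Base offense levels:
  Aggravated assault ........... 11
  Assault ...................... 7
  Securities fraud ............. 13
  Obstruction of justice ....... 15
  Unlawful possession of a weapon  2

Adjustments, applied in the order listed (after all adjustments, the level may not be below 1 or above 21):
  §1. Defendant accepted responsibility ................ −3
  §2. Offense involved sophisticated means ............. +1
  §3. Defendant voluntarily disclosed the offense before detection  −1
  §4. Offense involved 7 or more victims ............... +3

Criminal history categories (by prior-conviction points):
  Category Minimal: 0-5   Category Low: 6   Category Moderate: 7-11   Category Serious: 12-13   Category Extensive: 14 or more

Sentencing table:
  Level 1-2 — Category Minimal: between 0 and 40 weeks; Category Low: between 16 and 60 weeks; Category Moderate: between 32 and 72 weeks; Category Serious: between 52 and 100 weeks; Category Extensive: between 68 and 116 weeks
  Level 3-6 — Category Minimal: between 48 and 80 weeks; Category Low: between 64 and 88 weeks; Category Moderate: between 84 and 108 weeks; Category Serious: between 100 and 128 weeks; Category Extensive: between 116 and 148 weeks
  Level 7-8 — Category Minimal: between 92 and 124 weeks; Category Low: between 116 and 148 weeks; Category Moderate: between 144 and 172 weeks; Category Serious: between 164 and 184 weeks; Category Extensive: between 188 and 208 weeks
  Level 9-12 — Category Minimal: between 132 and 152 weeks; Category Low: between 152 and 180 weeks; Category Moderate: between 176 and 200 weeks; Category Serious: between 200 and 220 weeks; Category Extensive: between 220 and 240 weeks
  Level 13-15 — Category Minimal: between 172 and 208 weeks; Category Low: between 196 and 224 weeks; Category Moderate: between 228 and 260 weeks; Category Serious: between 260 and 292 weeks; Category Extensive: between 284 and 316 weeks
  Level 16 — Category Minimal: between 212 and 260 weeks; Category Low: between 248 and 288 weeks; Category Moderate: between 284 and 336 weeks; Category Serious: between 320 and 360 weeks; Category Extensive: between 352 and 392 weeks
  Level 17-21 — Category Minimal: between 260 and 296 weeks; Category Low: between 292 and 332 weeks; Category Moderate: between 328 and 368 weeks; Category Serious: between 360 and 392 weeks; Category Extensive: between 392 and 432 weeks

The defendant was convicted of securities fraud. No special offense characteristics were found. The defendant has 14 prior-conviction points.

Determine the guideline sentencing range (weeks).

284-316 weeks

Base offense level for securities fraud: 13.
Final offense level: 13.
Criminal history: 14 prior points → Category Extensive (14+).
Level 13 falls in the 13-15 band.
Grid: Level 13-15 × Category Extensive = 284-316 weeks.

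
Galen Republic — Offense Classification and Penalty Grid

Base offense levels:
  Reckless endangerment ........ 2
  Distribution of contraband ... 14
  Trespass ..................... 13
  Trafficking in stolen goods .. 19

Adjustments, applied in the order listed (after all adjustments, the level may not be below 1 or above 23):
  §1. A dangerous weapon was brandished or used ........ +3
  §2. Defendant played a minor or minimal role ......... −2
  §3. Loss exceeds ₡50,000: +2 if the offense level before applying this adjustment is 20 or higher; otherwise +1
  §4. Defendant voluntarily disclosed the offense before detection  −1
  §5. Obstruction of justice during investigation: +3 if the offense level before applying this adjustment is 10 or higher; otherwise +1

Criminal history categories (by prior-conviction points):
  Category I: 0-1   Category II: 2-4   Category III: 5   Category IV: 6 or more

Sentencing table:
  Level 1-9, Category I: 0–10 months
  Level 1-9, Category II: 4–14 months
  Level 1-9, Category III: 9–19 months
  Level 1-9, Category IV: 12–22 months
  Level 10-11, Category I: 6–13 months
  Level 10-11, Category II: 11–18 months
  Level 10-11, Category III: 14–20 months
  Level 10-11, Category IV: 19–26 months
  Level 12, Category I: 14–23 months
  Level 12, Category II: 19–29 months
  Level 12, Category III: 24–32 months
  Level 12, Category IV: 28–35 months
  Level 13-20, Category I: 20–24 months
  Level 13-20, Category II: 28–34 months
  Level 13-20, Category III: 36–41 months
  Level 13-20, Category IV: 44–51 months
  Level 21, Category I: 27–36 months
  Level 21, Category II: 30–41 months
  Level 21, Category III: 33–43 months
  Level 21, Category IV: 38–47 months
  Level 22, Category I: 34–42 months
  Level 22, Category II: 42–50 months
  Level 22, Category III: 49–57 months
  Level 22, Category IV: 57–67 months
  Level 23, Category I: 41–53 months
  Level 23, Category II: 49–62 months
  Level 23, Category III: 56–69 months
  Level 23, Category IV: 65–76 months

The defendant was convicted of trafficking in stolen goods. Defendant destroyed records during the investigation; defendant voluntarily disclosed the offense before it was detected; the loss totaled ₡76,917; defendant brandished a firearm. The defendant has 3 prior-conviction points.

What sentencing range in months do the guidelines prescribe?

Base offense level for trafficking in stolen goods: 19.
§1 applies: 19 + 3 = 22.
§3 applies (level before this adjustment is 22 ≥ 20, so +2): 22 + 2 = 24.
§4 applies: 24 − 1 = 23.
§5 applies (level before this adjustment is 23 ≥ 10, so +3): 23 + 3 = 26.
Level 26 exceeds the maximum of 23; capped at 23.
Final offense level: 23.
Criminal history: 3 prior points → Category II (2-4).
Level 23 falls in the 23 band.
Grid: Level 23 × Category II = 49-62 months.

49-62 months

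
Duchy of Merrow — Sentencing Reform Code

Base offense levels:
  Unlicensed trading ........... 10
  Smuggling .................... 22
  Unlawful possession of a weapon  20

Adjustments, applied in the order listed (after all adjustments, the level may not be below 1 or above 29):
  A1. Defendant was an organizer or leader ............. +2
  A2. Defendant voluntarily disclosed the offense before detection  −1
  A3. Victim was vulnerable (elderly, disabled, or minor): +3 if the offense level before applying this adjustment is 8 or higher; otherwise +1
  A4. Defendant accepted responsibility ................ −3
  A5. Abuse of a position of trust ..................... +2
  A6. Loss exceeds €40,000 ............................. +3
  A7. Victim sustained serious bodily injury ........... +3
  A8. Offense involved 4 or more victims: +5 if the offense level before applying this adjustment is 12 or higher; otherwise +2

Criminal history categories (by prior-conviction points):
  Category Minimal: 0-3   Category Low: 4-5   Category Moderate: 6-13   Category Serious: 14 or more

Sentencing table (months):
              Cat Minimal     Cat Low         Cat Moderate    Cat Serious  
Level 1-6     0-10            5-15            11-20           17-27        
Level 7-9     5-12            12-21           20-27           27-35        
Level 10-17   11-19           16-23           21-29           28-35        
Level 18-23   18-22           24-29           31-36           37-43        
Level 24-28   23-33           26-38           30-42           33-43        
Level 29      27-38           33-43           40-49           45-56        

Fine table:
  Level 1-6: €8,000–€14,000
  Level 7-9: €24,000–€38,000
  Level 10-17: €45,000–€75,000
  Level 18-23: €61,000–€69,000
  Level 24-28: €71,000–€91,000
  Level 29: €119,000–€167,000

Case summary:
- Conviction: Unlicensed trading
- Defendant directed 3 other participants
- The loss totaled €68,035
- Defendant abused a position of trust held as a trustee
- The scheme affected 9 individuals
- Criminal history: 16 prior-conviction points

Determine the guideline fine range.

€61,000–€69,000

Base offense level for unlicensed trading: 10.
A1 applies: 10 + 2 = 12.
A2 does not apply.
A3 does not apply.
A5 applies: 12 + 2 = 14.
A6 applies: 14 + 3 = 17.
A7 does not apply.
A8 applies (level before this adjustment is 17 ≥ 12, so +5): 17 + 5 = 22.
Final offense level: 22.
Level 22 falls in the 18-23 band.
Fine table: Level 18-23 → €61,000–€69,000.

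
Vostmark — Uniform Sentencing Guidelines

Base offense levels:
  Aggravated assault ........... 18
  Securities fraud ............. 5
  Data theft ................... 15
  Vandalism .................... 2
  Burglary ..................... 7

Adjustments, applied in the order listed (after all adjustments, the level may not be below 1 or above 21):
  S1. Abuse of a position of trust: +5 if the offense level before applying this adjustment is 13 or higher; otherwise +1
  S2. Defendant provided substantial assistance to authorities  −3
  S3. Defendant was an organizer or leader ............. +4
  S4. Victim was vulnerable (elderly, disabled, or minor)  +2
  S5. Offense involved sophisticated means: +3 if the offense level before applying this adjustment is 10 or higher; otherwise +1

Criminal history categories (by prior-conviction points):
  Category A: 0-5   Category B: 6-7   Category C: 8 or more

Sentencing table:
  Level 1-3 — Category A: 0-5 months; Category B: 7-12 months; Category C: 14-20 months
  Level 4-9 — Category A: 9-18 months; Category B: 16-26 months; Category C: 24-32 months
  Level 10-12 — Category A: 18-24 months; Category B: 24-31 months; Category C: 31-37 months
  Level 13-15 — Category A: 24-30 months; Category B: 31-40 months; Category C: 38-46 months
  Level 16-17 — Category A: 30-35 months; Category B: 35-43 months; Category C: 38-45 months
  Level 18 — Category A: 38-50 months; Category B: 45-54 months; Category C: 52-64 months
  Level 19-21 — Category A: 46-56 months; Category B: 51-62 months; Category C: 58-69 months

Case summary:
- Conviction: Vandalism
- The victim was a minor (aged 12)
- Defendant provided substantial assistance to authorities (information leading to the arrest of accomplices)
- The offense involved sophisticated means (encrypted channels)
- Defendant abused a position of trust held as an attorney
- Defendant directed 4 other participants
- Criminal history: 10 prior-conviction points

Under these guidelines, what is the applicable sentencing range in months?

Base offense level for vandalism: 2.
S1 applies (level before this adjustment is 2 < 13, so +1): 2 + 1 = 3.
S2 applies: 3 − 3 = 0.
S3 applies: 0 + 4 = 4.
S4 applies: 4 + 2 = 6.
S5 applies (level before this adjustment is 6 < 10, so +1): 6 + 1 = 7.
Final offense level: 7.
Criminal history: 10 prior points → Category C (8+).
Level 7 falls in the 4-9 band.
Grid: Level 4-9 × Category C = 24-32 months.

24-32 months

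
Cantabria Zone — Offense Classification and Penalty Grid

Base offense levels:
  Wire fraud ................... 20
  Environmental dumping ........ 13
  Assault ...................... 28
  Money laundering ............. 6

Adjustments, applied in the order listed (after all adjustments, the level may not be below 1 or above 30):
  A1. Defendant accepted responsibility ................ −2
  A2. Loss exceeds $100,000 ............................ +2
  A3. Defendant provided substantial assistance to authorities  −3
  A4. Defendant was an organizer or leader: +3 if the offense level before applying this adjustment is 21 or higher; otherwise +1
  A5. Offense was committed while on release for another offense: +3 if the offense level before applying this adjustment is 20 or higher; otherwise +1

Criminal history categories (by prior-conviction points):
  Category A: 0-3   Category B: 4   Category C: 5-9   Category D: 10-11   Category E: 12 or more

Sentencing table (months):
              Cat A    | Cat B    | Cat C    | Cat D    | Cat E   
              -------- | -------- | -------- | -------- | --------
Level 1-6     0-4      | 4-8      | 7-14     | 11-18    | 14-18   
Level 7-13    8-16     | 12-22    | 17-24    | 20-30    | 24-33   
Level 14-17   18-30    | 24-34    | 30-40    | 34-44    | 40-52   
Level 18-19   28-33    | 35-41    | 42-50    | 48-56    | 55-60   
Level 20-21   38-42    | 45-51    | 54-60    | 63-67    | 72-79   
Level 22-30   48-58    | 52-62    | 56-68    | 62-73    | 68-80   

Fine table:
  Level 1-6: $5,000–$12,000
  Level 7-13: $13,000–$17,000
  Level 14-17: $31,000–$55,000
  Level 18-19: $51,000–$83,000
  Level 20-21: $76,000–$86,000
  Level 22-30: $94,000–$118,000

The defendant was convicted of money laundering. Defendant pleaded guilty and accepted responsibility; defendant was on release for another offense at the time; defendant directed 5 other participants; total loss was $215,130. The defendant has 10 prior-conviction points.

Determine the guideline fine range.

Base offense level for money laundering: 6.
A1 applies: 6 − 2 = 4.
A2 applies: 4 + 2 = 6.
A4 applies (level before this adjustment is 6 < 21, so +1): 6 + 1 = 7.
A5 applies (level before this adjustment is 7 < 20, so +1): 7 + 1 = 8.
Final offense level: 8.
Level 8 falls in the 7-13 band.
Fine table: Level 7-13 → $13,000–$17,000.

$13,000–$17,000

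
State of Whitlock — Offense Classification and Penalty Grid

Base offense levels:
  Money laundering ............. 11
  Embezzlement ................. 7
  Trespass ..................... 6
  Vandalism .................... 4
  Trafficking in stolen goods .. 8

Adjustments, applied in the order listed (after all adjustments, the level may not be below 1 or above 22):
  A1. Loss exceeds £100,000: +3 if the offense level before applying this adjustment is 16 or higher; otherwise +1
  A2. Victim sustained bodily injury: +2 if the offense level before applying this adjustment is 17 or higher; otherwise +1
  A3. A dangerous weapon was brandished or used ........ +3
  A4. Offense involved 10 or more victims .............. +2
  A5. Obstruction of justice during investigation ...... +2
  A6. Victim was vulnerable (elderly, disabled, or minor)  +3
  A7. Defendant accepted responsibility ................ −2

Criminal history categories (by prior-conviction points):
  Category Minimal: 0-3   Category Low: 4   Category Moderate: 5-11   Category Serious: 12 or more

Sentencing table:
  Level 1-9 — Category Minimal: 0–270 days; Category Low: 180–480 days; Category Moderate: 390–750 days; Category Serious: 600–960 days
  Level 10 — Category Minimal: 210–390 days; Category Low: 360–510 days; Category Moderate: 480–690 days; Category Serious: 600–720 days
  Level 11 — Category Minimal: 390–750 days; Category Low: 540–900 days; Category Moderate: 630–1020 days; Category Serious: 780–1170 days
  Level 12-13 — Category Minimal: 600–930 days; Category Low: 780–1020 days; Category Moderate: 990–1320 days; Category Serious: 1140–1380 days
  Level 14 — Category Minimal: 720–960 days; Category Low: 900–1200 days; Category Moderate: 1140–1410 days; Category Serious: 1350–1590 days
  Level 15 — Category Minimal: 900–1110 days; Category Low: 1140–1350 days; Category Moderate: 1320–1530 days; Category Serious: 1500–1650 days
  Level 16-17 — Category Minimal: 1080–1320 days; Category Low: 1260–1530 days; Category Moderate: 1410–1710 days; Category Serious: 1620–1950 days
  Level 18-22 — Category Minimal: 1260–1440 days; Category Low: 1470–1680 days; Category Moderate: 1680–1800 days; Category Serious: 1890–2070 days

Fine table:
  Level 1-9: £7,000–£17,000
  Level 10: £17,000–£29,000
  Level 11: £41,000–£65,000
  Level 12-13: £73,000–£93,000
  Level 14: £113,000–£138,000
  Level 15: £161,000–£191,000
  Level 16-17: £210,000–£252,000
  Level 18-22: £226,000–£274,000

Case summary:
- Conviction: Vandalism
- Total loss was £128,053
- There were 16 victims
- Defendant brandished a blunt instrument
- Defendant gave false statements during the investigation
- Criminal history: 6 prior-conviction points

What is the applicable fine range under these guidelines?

Base offense level for vandalism: 4.
A1 applies (level before this adjustment is 4 < 16, so +1): 4 + 1 = 5.
A3 applies: 5 + 3 = 8.
A4 applies: 8 + 2 = 10.
A5 applies: 10 + 2 = 12.
Final offense level: 12.
Level 12 falls in the 12-13 band.
Fine table: Level 12-13 → £73,000–£93,000.

£73,000–£93,000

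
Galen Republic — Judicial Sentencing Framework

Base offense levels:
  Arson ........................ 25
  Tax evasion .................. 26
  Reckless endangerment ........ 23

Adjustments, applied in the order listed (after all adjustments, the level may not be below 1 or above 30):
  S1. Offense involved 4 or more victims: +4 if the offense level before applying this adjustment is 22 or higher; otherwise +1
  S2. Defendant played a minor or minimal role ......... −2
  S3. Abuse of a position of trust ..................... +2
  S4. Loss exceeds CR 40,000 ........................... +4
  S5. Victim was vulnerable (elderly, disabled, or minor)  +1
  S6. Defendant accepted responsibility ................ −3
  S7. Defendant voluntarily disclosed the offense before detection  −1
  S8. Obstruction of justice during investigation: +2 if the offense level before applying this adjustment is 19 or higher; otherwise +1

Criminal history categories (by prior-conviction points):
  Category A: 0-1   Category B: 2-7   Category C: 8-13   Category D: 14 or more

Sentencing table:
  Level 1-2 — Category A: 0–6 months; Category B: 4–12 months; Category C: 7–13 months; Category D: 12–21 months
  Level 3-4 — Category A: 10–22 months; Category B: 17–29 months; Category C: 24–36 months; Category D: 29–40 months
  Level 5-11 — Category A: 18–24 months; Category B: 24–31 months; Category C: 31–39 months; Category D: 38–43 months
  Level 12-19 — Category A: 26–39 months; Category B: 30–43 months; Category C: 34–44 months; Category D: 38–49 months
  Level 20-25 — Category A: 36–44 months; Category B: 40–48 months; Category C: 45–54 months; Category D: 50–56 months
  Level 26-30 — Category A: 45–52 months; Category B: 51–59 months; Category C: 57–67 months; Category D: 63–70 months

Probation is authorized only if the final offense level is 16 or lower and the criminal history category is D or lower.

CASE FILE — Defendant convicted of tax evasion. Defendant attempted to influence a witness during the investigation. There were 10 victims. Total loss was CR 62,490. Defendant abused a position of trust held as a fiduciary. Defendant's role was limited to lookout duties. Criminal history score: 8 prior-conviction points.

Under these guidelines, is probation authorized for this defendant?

Base offense level for tax evasion: 26.
S1 applies (level before this adjustment is 26 ≥ 22, so +4): 26 + 4 = 30.
S2 applies: 30 − 2 = 28.
S3 applies: 28 + 2 = 30.
S4 applies: 30 + 4 = 34.
S5 does not apply.
S6 does not apply.
S7 does not apply.
S8 applies (level before this adjustment is 34 ≥ 19, so +2): 34 + 2 = 36.
Level 36 exceeds the maximum of 30; capped at 30.
Final offense level: 30.
Criminal history: 8 prior points → Category C (8-13).
Level 30 falls in the 26-30 band.
Grid: Level 26-30 × Category C = 57-67 months.
Probation check: level 30 > 16 and category C ≤ D → not eligible.

No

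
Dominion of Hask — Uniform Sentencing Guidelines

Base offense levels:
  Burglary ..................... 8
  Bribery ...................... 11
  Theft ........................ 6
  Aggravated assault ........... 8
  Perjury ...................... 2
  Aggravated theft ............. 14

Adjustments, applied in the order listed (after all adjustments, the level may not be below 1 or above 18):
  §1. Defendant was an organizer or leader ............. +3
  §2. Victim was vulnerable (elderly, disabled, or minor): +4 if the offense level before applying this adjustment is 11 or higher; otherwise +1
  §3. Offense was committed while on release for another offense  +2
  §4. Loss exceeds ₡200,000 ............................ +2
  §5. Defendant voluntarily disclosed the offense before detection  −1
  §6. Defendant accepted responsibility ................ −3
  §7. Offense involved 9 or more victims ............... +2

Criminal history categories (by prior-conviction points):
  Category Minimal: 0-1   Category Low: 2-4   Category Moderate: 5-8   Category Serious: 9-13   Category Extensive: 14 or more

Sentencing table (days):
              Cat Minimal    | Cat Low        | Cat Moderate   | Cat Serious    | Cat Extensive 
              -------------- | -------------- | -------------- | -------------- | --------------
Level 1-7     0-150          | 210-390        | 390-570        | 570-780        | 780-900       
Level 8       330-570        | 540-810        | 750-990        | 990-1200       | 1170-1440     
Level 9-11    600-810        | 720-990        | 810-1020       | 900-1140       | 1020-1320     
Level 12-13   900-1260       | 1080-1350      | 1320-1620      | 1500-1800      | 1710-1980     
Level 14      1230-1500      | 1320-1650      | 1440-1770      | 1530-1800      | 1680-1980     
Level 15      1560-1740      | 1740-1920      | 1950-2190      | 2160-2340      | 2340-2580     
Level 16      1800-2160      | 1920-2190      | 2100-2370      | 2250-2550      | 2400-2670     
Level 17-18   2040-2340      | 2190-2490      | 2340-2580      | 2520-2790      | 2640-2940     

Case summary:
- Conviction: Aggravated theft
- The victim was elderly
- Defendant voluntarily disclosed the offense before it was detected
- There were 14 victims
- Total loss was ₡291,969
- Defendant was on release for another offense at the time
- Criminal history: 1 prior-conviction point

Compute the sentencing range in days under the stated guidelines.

2040-2340 days

Base offense level for aggravated theft: 14.
§1 does not apply.
§2 applies (level before this adjustment is 14 ≥ 11, so +4): 14 + 4 = 18.
§3 applies: 18 + 2 = 20.
§4 applies: 20 + 2 = 22.
§5 applies: 22 − 1 = 21.
§7 applies: 21 + 2 = 23.
Level 23 exceeds the maximum of 18; capped at 18.
Final offense level: 18.
Criminal history: 1 prior point → Category Minimal (0-1).
Level 18 falls in the 17-18 band.
Grid: Level 17-18 × Category Minimal = 2040-2340 days.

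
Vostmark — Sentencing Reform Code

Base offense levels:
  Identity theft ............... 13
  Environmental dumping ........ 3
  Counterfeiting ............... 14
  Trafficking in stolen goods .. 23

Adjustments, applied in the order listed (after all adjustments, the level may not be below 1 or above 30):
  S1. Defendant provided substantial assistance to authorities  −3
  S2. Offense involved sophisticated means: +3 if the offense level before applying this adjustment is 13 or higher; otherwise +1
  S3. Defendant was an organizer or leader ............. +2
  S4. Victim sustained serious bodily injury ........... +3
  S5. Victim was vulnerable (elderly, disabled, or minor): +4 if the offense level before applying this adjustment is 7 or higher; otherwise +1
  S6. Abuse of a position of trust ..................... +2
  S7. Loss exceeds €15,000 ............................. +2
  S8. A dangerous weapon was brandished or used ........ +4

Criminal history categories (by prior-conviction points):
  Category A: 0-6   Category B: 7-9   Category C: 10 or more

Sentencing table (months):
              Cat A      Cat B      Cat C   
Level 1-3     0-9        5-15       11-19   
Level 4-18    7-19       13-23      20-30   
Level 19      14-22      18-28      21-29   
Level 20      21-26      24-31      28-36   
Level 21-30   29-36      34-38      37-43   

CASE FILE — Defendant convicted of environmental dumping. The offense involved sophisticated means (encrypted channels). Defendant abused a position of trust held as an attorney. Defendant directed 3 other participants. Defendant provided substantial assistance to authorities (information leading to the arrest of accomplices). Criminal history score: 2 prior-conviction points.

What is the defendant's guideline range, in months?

Base offense level for environmental dumping: 3.
S1 applies: 3 − 3 = 0.
S2 applies (level before this adjustment is 0 < 13, so +1): 0 + 1 = 1.
S3 applies: 1 + 2 = 3.
S4 does not apply.
S5 does not apply.
S6 applies: 3 + 2 = 5.
S8 does not apply.
Final offense level: 5.
Criminal history: 2 prior points → Category A (0-6).
Level 5 falls in the 4-18 band.
Grid: Level 4-18 × Category A = 7-19 months.

7-19 months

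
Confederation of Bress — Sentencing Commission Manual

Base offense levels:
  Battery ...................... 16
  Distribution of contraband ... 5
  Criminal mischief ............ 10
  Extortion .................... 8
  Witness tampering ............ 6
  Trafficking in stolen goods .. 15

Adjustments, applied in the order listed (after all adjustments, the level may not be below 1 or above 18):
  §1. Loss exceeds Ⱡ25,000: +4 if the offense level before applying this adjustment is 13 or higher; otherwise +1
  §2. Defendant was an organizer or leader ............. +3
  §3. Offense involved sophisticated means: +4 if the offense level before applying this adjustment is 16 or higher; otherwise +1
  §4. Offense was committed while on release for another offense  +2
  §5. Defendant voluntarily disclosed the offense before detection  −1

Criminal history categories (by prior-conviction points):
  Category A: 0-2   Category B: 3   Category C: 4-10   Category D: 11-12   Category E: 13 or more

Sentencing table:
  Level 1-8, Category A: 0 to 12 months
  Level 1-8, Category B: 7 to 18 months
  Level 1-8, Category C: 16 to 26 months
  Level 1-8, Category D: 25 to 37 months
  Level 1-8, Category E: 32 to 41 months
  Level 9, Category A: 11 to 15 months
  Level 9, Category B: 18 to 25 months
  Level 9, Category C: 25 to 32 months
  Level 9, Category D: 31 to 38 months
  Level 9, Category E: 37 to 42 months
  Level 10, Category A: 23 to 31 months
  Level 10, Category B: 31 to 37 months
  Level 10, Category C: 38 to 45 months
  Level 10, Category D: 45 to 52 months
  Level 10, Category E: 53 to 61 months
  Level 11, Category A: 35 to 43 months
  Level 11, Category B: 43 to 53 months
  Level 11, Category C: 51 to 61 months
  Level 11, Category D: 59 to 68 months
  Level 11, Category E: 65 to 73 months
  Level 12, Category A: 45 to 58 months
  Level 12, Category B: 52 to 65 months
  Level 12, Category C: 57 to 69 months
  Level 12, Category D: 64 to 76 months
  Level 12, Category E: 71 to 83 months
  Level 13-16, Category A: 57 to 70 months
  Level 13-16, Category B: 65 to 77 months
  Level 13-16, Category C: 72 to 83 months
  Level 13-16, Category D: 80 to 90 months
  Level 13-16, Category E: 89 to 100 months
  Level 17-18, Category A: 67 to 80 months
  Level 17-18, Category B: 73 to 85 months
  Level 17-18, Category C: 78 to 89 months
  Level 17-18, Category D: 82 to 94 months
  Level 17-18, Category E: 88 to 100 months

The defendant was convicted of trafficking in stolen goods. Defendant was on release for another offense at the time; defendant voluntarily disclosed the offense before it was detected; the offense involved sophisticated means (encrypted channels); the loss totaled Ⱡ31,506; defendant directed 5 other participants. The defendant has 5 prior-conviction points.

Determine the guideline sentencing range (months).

Base offense level for trafficking in stolen goods: 15.
§1 applies (level before this adjustment is 15 ≥ 13, so +4): 15 + 4 = 19.
§2 applies: 19 + 3 = 22.
§3 applies (level before this adjustment is 22 ≥ 16, so +4): 22 + 4 = 26.
§4 applies: 26 + 2 = 28.
§5 applies: 28 − 1 = 27.
Level 27 exceeds the maximum of 18; capped at 18.
Final offense level: 18.
Criminal history: 5 prior points → Category C (4-10).
Level 18 falls in the 17-18 band.
Grid: Level 17-18 × Category C = 78-89 months.

78-89 months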